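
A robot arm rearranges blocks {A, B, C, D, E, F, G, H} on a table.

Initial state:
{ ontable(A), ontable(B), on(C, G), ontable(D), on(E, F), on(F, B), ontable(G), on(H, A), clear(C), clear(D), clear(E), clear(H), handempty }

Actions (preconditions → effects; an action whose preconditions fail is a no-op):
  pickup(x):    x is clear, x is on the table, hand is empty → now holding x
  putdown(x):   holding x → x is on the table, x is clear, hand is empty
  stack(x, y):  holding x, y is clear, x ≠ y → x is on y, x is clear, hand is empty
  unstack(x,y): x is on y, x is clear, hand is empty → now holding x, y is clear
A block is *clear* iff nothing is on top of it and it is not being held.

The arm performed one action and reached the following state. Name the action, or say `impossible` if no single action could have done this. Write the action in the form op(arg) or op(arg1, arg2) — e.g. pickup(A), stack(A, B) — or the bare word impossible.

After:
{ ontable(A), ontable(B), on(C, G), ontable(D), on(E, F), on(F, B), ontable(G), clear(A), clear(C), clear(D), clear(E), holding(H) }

unstack(H, A)

target: towers=[A; B/F/E; D; G/C] holding=H
     unstack(E, F) → towers=[A/H; B/F; D; G/C] holding=E
     unstack(H, A) → towers=[A; B/F/E; D; G/C] holding=H  ← match
         pickup(D) → towers=[A/H; B/F/E; G/C] holding=D
     unstack(C, G) → towers=[A/H; B/F/E; D; G] holding=C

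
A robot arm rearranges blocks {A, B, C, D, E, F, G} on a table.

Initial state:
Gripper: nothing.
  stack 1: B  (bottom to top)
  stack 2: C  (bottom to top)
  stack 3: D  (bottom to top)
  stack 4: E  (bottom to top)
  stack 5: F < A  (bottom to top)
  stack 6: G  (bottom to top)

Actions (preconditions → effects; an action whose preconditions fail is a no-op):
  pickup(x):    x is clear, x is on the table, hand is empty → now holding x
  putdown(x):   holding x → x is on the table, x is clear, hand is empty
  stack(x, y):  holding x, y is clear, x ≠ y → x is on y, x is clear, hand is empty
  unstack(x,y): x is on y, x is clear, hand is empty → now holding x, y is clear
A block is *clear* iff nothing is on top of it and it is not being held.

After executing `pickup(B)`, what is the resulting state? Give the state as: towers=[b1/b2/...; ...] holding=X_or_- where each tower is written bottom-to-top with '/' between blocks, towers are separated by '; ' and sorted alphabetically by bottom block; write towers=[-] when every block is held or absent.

towers=[C; D; E; F/A; G] holding=B

before: towers=[B; C; D; E; F/A; G] holding=-
pre[pickup(B)]: clear(B) yes, ontable(B) yes, handempty yes
all met → apply pickup(B)
after:  towers=[C; D; E; F/A; G] holding=B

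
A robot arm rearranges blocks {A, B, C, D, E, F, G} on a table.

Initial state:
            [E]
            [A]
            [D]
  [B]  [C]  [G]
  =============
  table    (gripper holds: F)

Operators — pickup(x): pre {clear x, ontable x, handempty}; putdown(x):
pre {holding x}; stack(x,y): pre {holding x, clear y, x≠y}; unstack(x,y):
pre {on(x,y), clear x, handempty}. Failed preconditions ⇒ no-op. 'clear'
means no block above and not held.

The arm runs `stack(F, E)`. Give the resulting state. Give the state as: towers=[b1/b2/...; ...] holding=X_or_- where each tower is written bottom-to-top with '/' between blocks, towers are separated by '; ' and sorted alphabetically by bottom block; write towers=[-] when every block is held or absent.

before: towers=[B; C; G/D/A/E] holding=F
pre[stack(F, E)]: holding(F) yes, clear(E) yes, F≠E yes
all met → apply stack(F, E)
after:  towers=[B; C; G/D/A/E/F] holding=-

towers=[B; C; G/D/A/E/F] holding=-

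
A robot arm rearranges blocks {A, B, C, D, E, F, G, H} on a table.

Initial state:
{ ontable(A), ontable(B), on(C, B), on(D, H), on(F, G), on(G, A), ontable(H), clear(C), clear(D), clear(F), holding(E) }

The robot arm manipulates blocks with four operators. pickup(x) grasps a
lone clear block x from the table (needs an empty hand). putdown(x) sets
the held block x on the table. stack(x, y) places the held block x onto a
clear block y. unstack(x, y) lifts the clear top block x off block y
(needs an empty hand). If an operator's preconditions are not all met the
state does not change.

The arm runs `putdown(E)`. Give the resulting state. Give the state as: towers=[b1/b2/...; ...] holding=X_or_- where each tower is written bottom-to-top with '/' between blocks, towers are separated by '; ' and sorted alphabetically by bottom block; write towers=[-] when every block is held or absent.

before: towers=[A/G/F; B/C; H/D] holding=E
pre[putdown(E)]: holding(E) ✓
all met → apply putdown(E)
after:  towers=[A/G/F; B/C; E; H/D] holding=-

towers=[A/G/F; B/C; E; H/D] holding=-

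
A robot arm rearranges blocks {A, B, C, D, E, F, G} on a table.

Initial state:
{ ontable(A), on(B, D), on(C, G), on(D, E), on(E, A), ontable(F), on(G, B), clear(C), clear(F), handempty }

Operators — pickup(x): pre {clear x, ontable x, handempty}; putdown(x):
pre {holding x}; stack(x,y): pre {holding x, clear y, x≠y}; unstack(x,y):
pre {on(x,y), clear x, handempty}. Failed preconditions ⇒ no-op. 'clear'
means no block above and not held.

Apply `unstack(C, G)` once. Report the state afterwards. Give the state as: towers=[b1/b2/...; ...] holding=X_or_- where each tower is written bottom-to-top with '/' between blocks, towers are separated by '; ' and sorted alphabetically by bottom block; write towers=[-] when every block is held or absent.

before: towers=[A/E/D/B/G/C; F] holding=-
pre[unstack(C, G)]: on(C,G) ✓, clear(C) ✓, handempty ✓
all met → apply unstack(C, G)
after:  towers=[A/E/D/B/G; F] holding=C

towers=[A/E/D/B/G; F] holding=C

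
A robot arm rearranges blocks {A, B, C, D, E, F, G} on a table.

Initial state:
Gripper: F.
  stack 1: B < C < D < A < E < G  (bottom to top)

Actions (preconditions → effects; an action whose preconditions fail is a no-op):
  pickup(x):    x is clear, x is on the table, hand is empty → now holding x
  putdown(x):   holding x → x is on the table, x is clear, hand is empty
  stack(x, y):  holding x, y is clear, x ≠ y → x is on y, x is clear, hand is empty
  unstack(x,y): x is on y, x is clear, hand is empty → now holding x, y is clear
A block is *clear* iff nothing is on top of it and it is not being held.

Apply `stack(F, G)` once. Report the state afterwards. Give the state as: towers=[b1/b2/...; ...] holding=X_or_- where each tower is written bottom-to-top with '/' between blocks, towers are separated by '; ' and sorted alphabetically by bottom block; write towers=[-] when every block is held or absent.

towers=[B/C/D/A/E/G/F] holding=-

before: towers=[B/C/D/A/E/G] holding=F
pre[stack(F, G)]: holding(F) ok, clear(G) ok, F≠G ok
all met → apply stack(F, G)
after:  towers=[B/C/D/A/E/G/F] holding=-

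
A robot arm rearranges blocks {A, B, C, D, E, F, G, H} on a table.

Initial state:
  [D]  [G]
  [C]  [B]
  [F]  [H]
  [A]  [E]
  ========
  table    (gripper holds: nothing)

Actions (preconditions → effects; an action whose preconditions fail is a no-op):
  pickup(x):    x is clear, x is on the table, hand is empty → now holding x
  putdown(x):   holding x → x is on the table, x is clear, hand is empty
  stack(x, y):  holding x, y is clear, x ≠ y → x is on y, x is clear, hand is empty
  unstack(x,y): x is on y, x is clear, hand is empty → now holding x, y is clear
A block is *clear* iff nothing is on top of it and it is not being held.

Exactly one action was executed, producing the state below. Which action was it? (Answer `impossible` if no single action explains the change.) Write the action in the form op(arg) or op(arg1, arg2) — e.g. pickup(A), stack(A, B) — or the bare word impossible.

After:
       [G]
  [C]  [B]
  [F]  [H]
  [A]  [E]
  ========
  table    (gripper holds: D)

target: towers=[A/F/C; E/H/B/G] holding=D
     unstack(G, B) → towers=[A/F/C/D; E/H/B] holding=G
     unstack(D, C) → towers=[A/F/C; E/H/B/G] holding=D  ← match

unstack(D, C)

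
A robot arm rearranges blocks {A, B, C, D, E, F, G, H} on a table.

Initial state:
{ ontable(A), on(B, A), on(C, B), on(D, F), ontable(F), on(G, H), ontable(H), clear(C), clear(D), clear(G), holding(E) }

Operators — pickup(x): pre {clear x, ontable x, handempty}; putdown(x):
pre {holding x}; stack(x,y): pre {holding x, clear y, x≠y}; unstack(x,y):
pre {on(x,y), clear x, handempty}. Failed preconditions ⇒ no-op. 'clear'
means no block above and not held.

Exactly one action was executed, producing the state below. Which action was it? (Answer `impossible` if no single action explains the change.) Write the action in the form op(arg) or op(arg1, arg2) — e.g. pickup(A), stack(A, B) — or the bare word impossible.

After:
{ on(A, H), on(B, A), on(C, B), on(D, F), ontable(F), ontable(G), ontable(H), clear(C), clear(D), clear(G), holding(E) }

target: towers=[F/D; G; H/A/B/C] holding=E
        putdown(E) → towers=[A/B/C; E; F/D; H/G] holding=-
       stack(E, G) → towers=[A/B/C; F/D; H/G/E] holding=-
       stack(E, D) → towers=[A/B/C; F/D/E; H/G] holding=-
       stack(E, C) → towers=[A/B/C/E; F/D; H/G] holding=-
none of the 4 applicable actions match → impossible

impossible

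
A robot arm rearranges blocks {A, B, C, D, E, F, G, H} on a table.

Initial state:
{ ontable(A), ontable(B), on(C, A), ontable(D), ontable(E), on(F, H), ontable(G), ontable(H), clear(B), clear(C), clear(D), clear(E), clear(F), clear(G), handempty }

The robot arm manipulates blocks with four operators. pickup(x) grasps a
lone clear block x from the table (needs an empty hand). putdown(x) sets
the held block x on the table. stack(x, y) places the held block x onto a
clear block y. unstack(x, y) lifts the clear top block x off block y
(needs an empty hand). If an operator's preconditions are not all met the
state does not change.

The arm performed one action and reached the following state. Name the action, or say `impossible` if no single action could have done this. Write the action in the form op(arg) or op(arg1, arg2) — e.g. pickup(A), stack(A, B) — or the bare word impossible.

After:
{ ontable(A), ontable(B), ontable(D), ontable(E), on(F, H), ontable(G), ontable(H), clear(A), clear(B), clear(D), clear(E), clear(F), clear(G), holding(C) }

unstack(C, A)

target: towers=[A; B; D; E; G; H/F] holding=C
         pickup(G) → towers=[A/C; B; D; E; H/F] holding=G
         pickup(E) → towers=[A/C; B; D; G; H/F] holding=E
         pickup(B) → towers=[A/C; D; E; G; H/F] holding=B
     unstack(F, H) → towers=[A/C; B; D; E; G; H] holding=F
         pickup(D) → towers=[A/C; B; E; G; H/F] holding=D
     unstack(C, A) → towers=[A; B; D; E; G; H/F] holding=C  ← match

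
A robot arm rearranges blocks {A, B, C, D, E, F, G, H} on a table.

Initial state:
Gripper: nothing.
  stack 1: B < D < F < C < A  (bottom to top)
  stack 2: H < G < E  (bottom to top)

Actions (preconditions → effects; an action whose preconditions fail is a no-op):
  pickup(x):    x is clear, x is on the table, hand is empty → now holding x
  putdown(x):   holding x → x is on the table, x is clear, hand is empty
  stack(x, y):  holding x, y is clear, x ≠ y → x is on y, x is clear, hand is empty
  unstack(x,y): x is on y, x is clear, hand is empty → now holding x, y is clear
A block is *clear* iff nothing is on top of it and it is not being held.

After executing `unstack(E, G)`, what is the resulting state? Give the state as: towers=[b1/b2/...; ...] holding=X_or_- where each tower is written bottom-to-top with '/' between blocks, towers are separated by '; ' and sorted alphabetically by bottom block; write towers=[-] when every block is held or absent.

before: towers=[B/D/F/C/A; H/G/E] holding=-
pre[unstack(E, G)]: on(E,G) yes, clear(E) yes, handempty yes
all met → apply unstack(E, G)
after:  towers=[B/D/F/C/A; H/G] holding=E

towers=[B/D/F/C/A; H/G] holding=E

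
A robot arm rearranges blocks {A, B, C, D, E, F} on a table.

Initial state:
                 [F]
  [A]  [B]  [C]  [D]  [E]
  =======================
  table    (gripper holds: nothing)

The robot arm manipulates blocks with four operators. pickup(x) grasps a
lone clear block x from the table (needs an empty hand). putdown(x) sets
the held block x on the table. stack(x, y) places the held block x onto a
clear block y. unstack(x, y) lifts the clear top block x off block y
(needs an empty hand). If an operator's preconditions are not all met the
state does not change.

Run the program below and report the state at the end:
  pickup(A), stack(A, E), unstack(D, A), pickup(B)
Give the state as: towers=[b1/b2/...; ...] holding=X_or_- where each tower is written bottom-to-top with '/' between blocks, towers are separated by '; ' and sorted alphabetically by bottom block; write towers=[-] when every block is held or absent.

towers=[C; D/F; E/A] holding=B

step 1 (pickup(A)): towers=[B; C; D/F; E] holding=A
step 2 (stack(A, E)): towers=[B; C; D/F; E/A] holding=-
step 3 (unstack(D, A)) [no-op]: towers=[B; C; D/F; E/A] holding=-
step 4 (pickup(B)): towers=[C; D/F; E/A] holding=B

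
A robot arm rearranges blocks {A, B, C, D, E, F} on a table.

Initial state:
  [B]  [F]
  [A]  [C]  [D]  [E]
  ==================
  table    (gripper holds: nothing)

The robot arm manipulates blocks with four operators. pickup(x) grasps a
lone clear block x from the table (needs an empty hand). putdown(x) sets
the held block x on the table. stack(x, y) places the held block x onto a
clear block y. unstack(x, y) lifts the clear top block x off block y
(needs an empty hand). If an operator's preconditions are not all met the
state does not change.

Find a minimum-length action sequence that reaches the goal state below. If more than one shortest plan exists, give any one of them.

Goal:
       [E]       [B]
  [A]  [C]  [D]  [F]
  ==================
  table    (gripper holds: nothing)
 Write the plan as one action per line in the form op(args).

unstack(F, C)
putdown(F)
unstack(B, A)
stack(B, F)
pickup(E)
stack(E, C)

step 1 (unstack(F, C)): towers=[A/B; C; D; E] holding=F
step 2 (putdown(F)): towers=[A/B; C; D; E; F] holding=-
step 3 (unstack(B, A)): towers=[A; C; D; E; F] holding=B
step 4 (stack(B, F)): towers=[A; C; D; E; F/B] holding=-
step 5 (pickup(E)): towers=[A; C; D; F/B] holding=E
step 6 (stack(E, C)): towers=[A; C/E; D; F/B] holding=-
goal check: towers=[A; C/E; D; F/B] holding=- — reached (length 6, optimal by BFS)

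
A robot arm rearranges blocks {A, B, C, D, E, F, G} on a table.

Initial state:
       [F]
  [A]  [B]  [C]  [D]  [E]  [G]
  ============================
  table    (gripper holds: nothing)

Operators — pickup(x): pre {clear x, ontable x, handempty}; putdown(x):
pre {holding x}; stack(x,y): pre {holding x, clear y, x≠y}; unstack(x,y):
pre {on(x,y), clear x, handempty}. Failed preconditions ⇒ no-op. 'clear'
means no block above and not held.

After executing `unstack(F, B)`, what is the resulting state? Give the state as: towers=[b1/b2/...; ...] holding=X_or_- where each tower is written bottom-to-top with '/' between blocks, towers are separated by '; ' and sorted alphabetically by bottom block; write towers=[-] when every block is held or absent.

towers=[A; B; C; D; E; G] holding=F

before: towers=[A; B/F; C; D; E; G] holding=-
pre[unstack(F, B)]: on(F,B) yes, clear(F) yes, handempty yes
all met → apply unstack(F, B)
after:  towers=[A; B; C; D; E; G] holding=F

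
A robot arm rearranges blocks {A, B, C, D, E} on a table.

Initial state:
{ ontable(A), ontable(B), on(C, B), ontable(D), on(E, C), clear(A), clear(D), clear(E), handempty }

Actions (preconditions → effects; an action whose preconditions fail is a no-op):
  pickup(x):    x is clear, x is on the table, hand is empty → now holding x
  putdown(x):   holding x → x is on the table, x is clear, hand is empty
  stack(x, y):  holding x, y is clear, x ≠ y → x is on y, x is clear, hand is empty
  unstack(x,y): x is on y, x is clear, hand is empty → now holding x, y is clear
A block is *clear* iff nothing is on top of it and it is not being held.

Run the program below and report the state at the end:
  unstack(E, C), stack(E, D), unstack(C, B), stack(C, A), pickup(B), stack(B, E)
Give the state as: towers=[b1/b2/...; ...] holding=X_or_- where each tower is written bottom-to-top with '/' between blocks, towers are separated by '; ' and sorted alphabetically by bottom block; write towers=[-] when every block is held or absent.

step 1 (unstack(E, C)): towers=[A; B/C; D] holding=E
step 2 (stack(E, D)): towers=[A; B/C; D/E] holding=-
step 3 (unstack(C, B)): towers=[A; B; D/E] holding=C
step 4 (stack(C, A)): towers=[A/C; B; D/E] holding=-
step 5 (pickup(B)): towers=[A/C; D/E] holding=B
step 6 (stack(B, E)): towers=[A/C; D/E/B] holding=-

towers=[A/C; D/E/B] holding=-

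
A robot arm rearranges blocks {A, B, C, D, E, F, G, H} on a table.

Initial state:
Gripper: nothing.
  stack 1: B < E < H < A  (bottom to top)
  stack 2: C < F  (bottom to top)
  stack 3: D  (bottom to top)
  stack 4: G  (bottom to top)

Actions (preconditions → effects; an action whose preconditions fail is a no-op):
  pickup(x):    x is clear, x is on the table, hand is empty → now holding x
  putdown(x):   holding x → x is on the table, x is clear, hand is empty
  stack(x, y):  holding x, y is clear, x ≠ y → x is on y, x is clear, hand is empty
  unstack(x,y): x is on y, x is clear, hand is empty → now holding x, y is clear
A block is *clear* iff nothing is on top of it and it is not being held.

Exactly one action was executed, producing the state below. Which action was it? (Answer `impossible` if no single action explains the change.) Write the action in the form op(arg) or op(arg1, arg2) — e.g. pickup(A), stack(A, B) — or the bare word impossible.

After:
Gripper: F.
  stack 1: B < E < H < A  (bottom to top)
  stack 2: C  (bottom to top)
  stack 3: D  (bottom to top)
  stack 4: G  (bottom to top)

target: towers=[B/E/H/A; C; D; G] holding=F
         pickup(G) → towers=[B/E/H/A; C/F; D] holding=G
     unstack(A, H) → towers=[B/E/H; C/F; D; G] holding=A
     unstack(F, C) → towers=[B/E/H/A; C; D; G] holding=F  ← match
         pickup(D) → towers=[B/E/H/A; C/F; G] holding=D

unstack(F, C)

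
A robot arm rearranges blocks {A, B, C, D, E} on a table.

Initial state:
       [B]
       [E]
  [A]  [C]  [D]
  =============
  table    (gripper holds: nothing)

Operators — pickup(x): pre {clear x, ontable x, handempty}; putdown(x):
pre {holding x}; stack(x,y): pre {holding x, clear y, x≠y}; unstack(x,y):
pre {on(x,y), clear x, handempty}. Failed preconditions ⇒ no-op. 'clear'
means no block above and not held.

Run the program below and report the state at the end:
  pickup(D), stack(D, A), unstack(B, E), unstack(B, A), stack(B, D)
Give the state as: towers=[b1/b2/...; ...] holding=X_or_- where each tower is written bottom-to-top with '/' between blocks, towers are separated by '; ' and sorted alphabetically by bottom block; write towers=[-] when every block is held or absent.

towers=[A/D/B; C/E] holding=-

step 1 (pickup(D)): towers=[A; C/E/B] holding=D
step 2 (stack(D, A)): towers=[A/D; C/E/B] holding=-
step 3 (unstack(B, E)): towers=[A/D; C/E] holding=B
step 4 (unstack(B, A)) [no-op]: towers=[A/D; C/E] holding=B
step 5 (stack(B, D)): towers=[A/D/B; C/E] holding=-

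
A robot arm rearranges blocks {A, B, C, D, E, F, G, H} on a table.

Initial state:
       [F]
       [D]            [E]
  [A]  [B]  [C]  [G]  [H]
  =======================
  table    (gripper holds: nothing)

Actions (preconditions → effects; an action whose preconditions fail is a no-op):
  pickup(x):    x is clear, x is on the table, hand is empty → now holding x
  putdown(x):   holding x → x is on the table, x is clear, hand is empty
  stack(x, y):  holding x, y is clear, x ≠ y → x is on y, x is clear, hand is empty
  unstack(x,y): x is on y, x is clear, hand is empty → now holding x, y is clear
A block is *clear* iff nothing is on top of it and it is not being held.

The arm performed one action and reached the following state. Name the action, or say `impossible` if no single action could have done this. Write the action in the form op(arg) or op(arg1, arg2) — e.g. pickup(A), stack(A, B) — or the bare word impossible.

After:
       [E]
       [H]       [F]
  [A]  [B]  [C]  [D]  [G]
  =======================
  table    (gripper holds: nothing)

target: towers=[A; B/H/E; C; D/F; G] holding=-
         pickup(G) → towers=[A; B/D/F; C; H/E] holding=G
         pickup(A) → towers=[B/D/F; C; G; H/E] holding=A
     unstack(E, H) → towers=[A; B/D/F; C; G; H] holding=E
     unstack(F, D) → towers=[A; B/D; C; G; H/E] holding=F
         pickup(C) → towers=[A; B/D/F; G; H/E] holding=C
none of the 5 applicable actions match → impossible

impossible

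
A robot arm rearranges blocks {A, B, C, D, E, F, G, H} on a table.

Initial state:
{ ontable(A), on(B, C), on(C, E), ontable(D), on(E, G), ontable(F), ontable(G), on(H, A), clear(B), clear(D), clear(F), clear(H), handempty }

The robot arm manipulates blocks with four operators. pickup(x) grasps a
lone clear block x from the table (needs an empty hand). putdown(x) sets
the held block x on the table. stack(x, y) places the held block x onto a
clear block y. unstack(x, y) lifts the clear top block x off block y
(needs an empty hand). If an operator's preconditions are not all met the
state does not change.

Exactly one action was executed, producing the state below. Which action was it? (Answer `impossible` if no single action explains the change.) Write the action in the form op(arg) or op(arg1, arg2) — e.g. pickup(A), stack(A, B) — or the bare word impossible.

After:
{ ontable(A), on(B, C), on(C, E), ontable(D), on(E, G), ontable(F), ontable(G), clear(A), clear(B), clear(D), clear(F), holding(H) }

unstack(H, A)

target: towers=[A; D; F; G/E/C/B] holding=H
     unstack(H, A) → towers=[A; D; F; G/E/C/B] holding=H  ← match
     unstack(B, C) → towers=[A/H; D; F; G/E/C] holding=B
         pickup(F) → towers=[A/H; D; G/E/C/B] holding=F
         pickup(D) → towers=[A/H; F; G/E/C/B] holding=D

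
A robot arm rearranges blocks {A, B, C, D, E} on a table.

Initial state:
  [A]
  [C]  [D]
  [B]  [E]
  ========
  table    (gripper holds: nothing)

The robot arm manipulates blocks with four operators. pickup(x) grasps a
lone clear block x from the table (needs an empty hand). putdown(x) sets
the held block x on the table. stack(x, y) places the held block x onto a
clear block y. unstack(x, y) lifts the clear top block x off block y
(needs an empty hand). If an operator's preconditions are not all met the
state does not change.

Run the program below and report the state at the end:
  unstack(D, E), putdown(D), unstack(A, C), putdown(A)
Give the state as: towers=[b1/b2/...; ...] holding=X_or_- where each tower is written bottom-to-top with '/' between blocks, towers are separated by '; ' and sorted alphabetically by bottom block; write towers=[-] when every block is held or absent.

step 1 (unstack(D, E)): towers=[B/C/A; E] holding=D
step 2 (putdown(D)): towers=[B/C/A; D; E] holding=-
step 3 (unstack(A, C)): towers=[B/C; D; E] holding=A
step 4 (putdown(A)): towers=[A; B/C; D; E] holding=-

towers=[A; B/C; D; E] holding=-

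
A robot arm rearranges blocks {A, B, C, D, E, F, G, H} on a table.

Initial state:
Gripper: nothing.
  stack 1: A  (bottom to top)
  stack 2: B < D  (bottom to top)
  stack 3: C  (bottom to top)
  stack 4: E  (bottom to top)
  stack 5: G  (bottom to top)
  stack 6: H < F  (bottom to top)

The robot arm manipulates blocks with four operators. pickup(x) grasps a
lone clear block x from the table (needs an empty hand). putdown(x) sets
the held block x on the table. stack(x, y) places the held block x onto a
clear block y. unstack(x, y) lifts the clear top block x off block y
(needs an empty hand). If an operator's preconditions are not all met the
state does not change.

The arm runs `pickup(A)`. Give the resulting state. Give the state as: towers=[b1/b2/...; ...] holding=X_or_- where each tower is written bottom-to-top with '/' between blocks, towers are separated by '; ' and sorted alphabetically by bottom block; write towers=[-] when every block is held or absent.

towers=[B/D; C; E; G; H/F] holding=A

before: towers=[A; B/D; C; E; G; H/F] holding=-
pre[pickup(A)]: clear(A) yes, ontable(A) yes, handempty yes
all met → apply pickup(A)
after:  towers=[B/D; C; E; G; H/F] holding=A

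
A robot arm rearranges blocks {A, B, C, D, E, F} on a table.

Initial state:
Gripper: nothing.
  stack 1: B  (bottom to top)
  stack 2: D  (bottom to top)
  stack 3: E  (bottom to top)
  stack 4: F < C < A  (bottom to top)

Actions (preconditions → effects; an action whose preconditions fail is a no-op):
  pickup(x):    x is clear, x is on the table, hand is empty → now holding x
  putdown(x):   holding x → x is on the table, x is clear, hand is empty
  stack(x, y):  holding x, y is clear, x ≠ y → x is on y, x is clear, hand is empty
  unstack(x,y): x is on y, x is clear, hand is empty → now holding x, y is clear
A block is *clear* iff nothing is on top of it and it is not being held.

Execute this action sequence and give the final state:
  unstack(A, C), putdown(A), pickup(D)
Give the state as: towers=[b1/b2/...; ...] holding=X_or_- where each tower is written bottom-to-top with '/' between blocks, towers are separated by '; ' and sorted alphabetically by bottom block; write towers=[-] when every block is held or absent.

step 1 (unstack(A, C)): towers=[B; D; E; F/C] holding=A
step 2 (putdown(A)): towers=[A; B; D; E; F/C] holding=-
step 3 (pickup(D)): towers=[A; B; E; F/C] holding=D

towers=[A; B; E; F/C] holding=D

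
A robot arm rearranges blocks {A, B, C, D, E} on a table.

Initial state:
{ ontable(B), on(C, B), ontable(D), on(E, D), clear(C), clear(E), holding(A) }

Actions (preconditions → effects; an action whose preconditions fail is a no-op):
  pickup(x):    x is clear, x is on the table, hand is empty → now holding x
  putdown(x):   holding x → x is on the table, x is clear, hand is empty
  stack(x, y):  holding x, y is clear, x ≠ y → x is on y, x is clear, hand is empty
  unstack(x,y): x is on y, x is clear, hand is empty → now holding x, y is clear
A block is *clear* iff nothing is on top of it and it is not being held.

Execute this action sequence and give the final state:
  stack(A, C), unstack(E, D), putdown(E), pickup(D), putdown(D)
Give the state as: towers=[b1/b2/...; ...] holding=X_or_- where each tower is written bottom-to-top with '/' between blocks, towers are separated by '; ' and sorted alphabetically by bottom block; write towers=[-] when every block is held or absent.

towers=[B/C/A; D; E] holding=-

step 1 (stack(A, C)): towers=[B/C/A; D/E] holding=-
step 2 (unstack(E, D)): towers=[B/C/A; D] holding=E
step 3 (putdown(E)): towers=[B/C/A; D; E] holding=-
step 4 (pickup(D)): towers=[B/C/A; E] holding=D
step 5 (putdown(D)): towers=[B/C/A; D; E] holding=-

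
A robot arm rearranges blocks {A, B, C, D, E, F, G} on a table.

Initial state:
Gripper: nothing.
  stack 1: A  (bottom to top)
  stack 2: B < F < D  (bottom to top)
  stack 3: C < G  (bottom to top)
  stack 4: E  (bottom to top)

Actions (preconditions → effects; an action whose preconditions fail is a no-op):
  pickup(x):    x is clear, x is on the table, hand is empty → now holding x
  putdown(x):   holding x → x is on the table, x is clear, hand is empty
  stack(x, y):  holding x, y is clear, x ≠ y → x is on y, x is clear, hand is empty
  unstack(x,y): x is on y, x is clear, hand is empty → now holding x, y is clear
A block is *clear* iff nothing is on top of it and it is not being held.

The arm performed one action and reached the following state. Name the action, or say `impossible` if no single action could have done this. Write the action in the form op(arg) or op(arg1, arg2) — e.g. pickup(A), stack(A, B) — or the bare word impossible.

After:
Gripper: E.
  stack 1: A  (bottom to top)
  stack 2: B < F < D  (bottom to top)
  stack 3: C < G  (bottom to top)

target: towers=[A; B/F/D; C/G] holding=E
     unstack(G, C) → towers=[A; B/F/D; C; E] holding=G
     unstack(D, F) → towers=[A; B/F; C/G; E] holding=D
         pickup(A) → towers=[B/F/D; C/G; E] holding=A
         pickup(E) → towers=[A; B/F/D; C/G] holding=E  ← match

pickup(E)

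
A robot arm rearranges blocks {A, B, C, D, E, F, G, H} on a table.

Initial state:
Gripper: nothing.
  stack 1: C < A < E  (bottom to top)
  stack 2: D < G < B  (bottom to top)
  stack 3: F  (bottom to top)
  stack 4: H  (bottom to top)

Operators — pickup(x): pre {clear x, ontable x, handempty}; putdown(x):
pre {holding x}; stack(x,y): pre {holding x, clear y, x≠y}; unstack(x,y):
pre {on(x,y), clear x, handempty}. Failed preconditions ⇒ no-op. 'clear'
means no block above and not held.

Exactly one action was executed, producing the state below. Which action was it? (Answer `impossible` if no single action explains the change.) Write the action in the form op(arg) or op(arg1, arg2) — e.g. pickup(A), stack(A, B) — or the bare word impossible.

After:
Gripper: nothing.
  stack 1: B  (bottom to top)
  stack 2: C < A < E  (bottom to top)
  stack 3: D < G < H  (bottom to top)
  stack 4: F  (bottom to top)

impossible

target: towers=[B; C/A/E; D/G/H; F] holding=-
     unstack(E, A) → towers=[C/A; D/G/B; F; H] holding=E
         pickup(H) → towers=[C/A/E; D/G/B; F] holding=H
     unstack(B, G) → towers=[C/A/E; D/G; F; H] holding=B
         pickup(F) → towers=[C/A/E; D/G/B; H] holding=F
none of the 4 applicable actions match → impossible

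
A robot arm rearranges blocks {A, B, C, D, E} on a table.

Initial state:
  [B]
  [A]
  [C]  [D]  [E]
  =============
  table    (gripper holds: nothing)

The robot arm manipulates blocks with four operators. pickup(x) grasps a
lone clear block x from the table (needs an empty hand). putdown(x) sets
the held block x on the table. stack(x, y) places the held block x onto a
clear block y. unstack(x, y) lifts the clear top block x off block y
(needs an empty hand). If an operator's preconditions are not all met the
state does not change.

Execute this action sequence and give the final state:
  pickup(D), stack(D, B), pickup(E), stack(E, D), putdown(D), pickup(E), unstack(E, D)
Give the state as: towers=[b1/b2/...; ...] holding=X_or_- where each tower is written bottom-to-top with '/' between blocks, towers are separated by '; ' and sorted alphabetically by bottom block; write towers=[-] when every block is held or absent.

step 1 (pickup(D)): towers=[C/A/B; E] holding=D
step 2 (stack(D, B)): towers=[C/A/B/D; E] holding=-
step 3 (pickup(E)): towers=[C/A/B/D] holding=E
step 4 (stack(E, D)): towers=[C/A/B/D/E] holding=-
step 5 (putdown(D)) [no-op]: towers=[C/A/B/D/E] holding=-
step 6 (pickup(E)) [no-op]: towers=[C/A/B/D/E] holding=-
step 7 (unstack(E, D)): towers=[C/A/B/D] holding=E

towers=[C/A/B/D] holding=E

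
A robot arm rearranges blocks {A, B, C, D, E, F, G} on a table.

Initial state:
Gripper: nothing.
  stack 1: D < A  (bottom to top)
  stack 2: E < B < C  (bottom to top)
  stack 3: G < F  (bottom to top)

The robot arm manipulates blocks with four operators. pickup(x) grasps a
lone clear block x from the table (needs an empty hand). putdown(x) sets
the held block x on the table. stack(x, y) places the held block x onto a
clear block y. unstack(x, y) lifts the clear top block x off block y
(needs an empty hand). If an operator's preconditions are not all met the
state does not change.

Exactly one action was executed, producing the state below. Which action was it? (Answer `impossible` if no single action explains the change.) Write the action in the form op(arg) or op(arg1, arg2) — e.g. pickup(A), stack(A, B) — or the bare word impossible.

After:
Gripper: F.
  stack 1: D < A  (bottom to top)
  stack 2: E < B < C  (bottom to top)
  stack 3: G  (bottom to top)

unstack(F, G)

target: towers=[D/A; E/B/C; G] holding=F
     unstack(F, G) → towers=[D/A; E/B/C; G] holding=F  ← match
     unstack(A, D) → towers=[D; E/B/C; G/F] holding=A
     unstack(C, B) → towers=[D/A; E/B; G/F] holding=C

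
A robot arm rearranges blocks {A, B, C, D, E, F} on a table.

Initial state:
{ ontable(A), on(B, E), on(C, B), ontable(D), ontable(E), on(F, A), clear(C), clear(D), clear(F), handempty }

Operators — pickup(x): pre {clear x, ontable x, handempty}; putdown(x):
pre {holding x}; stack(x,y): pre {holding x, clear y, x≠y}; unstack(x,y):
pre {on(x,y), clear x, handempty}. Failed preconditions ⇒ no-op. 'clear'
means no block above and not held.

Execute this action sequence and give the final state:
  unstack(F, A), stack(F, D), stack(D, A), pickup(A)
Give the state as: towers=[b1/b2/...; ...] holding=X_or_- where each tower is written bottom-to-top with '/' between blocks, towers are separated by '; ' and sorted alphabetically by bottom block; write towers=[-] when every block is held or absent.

step 1 (unstack(F, A)): towers=[A; D; E/B/C] holding=F
step 2 (stack(F, D)): towers=[A; D/F; E/B/C] holding=-
step 3 (stack(D, A)) [no-op]: towers=[A; D/F; E/B/C] holding=-
step 4 (pickup(A)): towers=[D/F; E/B/C] holding=A

towers=[D/F; E/B/C] holding=A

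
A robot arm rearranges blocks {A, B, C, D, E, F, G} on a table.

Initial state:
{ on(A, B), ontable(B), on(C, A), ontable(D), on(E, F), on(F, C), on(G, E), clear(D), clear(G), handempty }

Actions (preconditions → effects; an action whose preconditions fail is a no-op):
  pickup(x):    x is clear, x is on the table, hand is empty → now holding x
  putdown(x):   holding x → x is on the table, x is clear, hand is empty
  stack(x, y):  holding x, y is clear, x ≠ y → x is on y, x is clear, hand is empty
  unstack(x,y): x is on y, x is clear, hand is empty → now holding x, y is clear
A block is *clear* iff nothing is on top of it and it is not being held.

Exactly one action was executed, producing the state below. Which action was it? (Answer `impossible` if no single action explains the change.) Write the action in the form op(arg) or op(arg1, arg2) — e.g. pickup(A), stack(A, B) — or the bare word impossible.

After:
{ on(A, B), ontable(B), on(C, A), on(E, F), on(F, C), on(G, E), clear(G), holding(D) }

pickup(D)

target: towers=[B/A/C/F/E/G] holding=D
     unstack(G, E) → towers=[B/A/C/F/E; D] holding=G
         pickup(D) → towers=[B/A/C/F/E/G] holding=D  ← match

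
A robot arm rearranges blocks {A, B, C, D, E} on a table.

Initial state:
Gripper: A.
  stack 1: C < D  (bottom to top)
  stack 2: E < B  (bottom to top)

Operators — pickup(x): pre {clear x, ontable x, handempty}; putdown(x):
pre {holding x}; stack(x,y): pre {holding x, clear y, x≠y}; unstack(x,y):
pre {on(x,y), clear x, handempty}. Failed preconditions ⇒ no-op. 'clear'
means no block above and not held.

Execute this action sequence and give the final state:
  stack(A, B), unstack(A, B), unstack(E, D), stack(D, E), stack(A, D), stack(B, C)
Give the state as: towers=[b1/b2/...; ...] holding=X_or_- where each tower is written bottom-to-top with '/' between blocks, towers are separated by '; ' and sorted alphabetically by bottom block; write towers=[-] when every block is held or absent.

towers=[C/D/A; E/B] holding=-

step 1 (stack(A, B)): towers=[C/D; E/B/A] holding=-
step 2 (unstack(A, B)): towers=[C/D; E/B] holding=A
step 3 (unstack(E, D)) [no-op]: towers=[C/D; E/B] holding=A
step 4 (stack(D, E)) [no-op]: towers=[C/D; E/B] holding=A
step 5 (stack(A, D)): towers=[C/D/A; E/B] holding=-
step 6 (stack(B, C)) [no-op]: towers=[C/D/A; E/B] holding=-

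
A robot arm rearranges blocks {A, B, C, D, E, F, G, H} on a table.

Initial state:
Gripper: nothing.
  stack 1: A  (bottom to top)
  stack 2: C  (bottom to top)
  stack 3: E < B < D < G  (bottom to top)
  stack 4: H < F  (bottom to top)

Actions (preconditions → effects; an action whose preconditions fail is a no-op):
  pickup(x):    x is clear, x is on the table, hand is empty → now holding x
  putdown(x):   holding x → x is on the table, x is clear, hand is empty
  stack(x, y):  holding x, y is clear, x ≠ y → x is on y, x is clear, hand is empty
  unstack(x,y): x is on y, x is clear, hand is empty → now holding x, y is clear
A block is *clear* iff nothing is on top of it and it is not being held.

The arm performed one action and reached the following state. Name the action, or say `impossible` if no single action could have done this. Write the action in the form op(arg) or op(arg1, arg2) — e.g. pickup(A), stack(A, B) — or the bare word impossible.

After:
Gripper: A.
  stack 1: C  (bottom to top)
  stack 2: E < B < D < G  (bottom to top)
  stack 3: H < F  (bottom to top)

pickup(A)

target: towers=[C; E/B/D/G; H/F] holding=A
     unstack(G, D) → towers=[A; C; E/B/D; H/F] holding=G
         pickup(A) → towers=[C; E/B/D/G; H/F] holding=A  ← match
     unstack(F, H) → towers=[A; C; E/B/D/G; H] holding=F
         pickup(C) → towers=[A; E/B/D/G; H/F] holding=C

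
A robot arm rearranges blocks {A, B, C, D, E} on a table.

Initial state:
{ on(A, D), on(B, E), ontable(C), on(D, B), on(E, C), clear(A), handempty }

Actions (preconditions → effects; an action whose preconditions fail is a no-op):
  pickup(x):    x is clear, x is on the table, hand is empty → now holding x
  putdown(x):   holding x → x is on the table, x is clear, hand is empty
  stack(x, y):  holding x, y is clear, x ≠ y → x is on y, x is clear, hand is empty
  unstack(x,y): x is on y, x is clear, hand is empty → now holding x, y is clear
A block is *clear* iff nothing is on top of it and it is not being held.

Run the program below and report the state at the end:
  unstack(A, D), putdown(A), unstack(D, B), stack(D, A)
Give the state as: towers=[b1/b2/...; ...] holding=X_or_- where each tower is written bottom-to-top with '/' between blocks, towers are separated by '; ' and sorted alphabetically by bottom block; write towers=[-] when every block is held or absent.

towers=[A/D; C/E/B] holding=-

step 1 (unstack(A, D)): towers=[C/E/B/D] holding=A
step 2 (putdown(A)): towers=[A; C/E/B/D] holding=-
step 3 (unstack(D, B)): towers=[A; C/E/B] holding=D
step 4 (stack(D, A)): towers=[A/D; C/E/B] holding=-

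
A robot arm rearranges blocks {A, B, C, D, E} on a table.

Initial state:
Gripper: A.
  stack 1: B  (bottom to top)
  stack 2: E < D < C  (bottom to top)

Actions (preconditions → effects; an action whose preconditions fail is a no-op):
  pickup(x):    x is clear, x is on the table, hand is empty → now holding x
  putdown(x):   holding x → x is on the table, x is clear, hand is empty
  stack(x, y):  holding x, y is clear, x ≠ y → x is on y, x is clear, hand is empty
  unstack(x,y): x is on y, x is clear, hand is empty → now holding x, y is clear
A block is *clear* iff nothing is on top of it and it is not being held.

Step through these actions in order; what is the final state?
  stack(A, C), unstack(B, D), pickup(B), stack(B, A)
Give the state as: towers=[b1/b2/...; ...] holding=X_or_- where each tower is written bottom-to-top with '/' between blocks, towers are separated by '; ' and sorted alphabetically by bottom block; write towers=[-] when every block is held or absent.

step 1 (stack(A, C)): towers=[B; E/D/C/A] holding=-
step 2 (unstack(B, D)) [no-op]: towers=[B; E/D/C/A] holding=-
step 3 (pickup(B)): towers=[E/D/C/A] holding=B
step 4 (stack(B, A)): towers=[E/D/C/A/B] holding=-

towers=[E/D/C/A/B] holding=-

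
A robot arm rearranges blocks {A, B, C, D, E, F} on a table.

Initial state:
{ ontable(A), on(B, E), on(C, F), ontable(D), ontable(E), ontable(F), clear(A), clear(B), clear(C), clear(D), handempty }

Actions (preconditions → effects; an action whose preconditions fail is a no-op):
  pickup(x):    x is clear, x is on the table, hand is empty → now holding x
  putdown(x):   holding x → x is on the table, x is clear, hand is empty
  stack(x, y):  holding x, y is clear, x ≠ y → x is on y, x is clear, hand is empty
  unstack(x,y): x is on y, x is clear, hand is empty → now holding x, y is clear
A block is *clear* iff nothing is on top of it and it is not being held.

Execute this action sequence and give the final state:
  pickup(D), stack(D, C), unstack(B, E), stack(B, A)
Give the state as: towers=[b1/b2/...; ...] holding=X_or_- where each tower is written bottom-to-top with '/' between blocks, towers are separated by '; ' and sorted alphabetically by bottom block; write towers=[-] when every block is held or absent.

step 1 (pickup(D)): towers=[A; E/B; F/C] holding=D
step 2 (stack(D, C)): towers=[A; E/B; F/C/D] holding=-
step 3 (unstack(B, E)): towers=[A; E; F/C/D] holding=B
step 4 (stack(B, A)): towers=[A/B; E; F/C/D] holding=-

towers=[A/B; E; F/C/D] holding=-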